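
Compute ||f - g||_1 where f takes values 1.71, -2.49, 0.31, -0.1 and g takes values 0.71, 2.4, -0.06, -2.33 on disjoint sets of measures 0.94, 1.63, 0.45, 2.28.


Step 1: Compute differences f_i - g_i:
  1.71 - 0.71 = 1
  -2.49 - 2.4 = -4.89
  0.31 - -0.06 = 0.37
  -0.1 - -2.33 = 2.23
Step 2: Compute |diff|^1 * measure for each set:
  |1|^1 * 0.94 = 1 * 0.94 = 0.94
  |-4.89|^1 * 1.63 = 4.89 * 1.63 = 7.9707
  |0.37|^1 * 0.45 = 0.37 * 0.45 = 0.1665
  |2.23|^1 * 2.28 = 2.23 * 2.28 = 5.0844
Step 3: Sum = 14.1616
Step 4: ||f-g||_1 = (14.1616)^(1/1) = 14.1616


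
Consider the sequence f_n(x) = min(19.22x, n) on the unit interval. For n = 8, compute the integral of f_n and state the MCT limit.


f(x) = 19.22x on [0,1]; f_n(x) = min(19.22x, n). At n = 8:
Step 1: f(x) reaches 8 at x = 8/19.22 = 0.416233
Step 2: integral(f_8) = integral(19.22x, 0, 0.416233) + integral(8, 0.416233, 1)
       = 19.22*0.416233^2/2 + 8*(1 - 0.416233)
       = 1.664932 + 4.670135
       = 6.335068
Step 3: As n -> infinity, f_n increases to f, so by MCT integral(f_n) -> integral(f) = 19.22/2 = 9.61.
Convergence: integral(f_8) = 6.335068 -> 9.61 as n -> infinity


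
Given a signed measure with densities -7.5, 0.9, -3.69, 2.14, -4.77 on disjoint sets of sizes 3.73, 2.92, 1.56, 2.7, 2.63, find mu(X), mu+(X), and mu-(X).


Step 1: Compute signed measure on each set:
  Set 1: -7.5 * 3.73 = -27.975
  Set 2: 0.9 * 2.92 = 2.628
  Set 3: -3.69 * 1.56 = -5.7564
  Set 4: 2.14 * 2.7 = 5.778
  Set 5: -4.77 * 2.63 = -12.5451
Step 2: Total signed measure = (-27.975) + (2.628) + (-5.7564) + (5.778) + (-12.5451)
     = -37.8705
Step 3: Positive part mu+(X) = sum of positive contributions = 8.406
Step 4: Negative part mu-(X) = |sum of negative contributions| = 46.2765


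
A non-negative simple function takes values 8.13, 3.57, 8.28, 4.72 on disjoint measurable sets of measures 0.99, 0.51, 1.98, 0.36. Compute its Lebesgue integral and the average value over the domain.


Step 1: Integral = sum(value_i * measure_i)
= 8.13*0.99 + 3.57*0.51 + 8.28*1.98 + 4.72*0.36
= 8.0487 + 1.8207 + 16.3944 + 1.6992
= 27.963
Step 2: Total measure of domain = 0.99 + 0.51 + 1.98 + 0.36 = 3.84
Step 3: Average value = 27.963 / 3.84 = 7.282031


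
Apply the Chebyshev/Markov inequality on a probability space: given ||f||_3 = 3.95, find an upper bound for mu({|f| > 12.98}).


Chebyshev/Markov inequality: mu(|f| > eps) <= (||f||_p / eps)^p
Step 1: ||f||_3 / eps = 3.95 / 12.98 = 0.304314
Step 2: Raise to power p = 3:
  (0.304314)^3 = 0.028182
Step 3: Therefore mu(|f| > 12.98) <= 0.028182


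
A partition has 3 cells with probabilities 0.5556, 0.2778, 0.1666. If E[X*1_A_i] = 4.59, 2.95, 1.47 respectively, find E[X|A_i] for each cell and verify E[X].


For each cell A_i: E[X|A_i] = E[X*1_A_i] / P(A_i)
Step 1: E[X|A_1] = 4.59 / 0.5556 = 8.261339
Step 2: E[X|A_2] = 2.95 / 0.2778 = 10.61915
Step 3: E[X|A_3] = 1.47 / 0.1666 = 8.823529
Verification: E[X] = sum E[X*1_A_i] = 4.59 + 2.95 + 1.47 = 9.01


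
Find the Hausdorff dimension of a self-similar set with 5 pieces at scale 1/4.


For a self-similar set with N copies scaled by 1/r:
dim_H = log(N)/log(r) = log(5)/log(4)
= 1.609438/1.386294
= 1.160964


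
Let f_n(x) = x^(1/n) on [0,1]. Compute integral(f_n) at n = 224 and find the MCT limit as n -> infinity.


At n = 224: f_224(x) = x^(1/224).
Step 1: integral(x^(1/224), 0, 1) = [x^(1/224+1) / (1/224+1)] from 0 to 1
     = 1 / (1/224 + 1) = 1 / ((224+1)/224) = 224/(224+1)
     = 224/225 = 0.995556
Step 2: As n -> infinity, f_n(x) = x^(1/n) -> 1 for x in (0,1], and f_n is increasing in n.
By MCT, lim_n integral(f_n) = integral(lim_n f_n) = integral(1, 0, 1) = 1.
Step 3: Verify convergence: 224/225 = 0.995556 -> 1


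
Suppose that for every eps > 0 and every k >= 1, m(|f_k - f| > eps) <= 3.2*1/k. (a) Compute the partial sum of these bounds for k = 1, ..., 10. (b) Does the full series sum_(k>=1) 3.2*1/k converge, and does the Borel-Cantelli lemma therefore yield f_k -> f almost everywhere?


Step 1: List the terms 3.2*1/k for k = 1 to 10:
  k=1: 3.2
  k=2: 1.6
  k=3: 1.066667
  k=4: 0.8
  k=5: 0.64
  k=6: 0.533333
  k=7: 0.457143
  k=8: 0.4
  k=9: 0.355556
  k=10: 0.32
Step 2: Partial sum = 3.2 + 1.6 + 1.066667 + 0.8 + 0.64 + 0.533333 + 0.457143 + 0.4 + 0.355556 + 0.32
     = 9.372698
Step 3: The full series sum_(k>=1) 3.2*1/k diverges (harmonic series, p = 1; a nonzero constant multiple of a divergent series diverges).
Step 4: The (first) Borel-Cantelli lemma requires a summable sequence of measures, so it does not apply here;
        from this bound alone no conclusion about a.e. convergence can be drawn (convergence in measure still
        gives an a.e.-convergent subsequence, but not a.e. convergence of the whole sequence).
Conclusion: series diverges; Borel-Cantelli is inconclusive about a.e. convergence of f_k.


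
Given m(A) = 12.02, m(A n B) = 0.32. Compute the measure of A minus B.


m(A \ B) = m(A) - m(A n B)
= 12.02 - 0.32
= 11.7


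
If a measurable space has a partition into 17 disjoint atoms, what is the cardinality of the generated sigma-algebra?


Each element of the sigma-algebra is a union of some subset of the 17 atoms.
The number of such subsets is 2^17 = 131072.


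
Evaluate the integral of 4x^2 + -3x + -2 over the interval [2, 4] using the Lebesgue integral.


The Lebesgue integral of a Riemann-integrable function agrees with the Riemann integral.
Antiderivative F(x) = (4/3)x^3 + (-3/2)x^2 + -2x
F(4) = (4/3)*4^3 + (-3/2)*4^2 + -2*4
     = (4/3)*64 + (-3/2)*16 + -2*4
     = 85.333333 + -24 + -8
     = 53.333333
F(2) = 0.666667
Integral = F(4) - F(2) = 53.333333 - 0.666667 = 52.666667


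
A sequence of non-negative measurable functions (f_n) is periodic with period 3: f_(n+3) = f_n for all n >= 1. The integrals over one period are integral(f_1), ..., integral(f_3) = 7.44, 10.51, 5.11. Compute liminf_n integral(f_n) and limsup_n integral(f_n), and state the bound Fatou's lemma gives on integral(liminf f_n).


The sequence (integral(f_n)) is periodic with period 3, repeating the values 7.44, 10.51, 5.11 indefinitely.
Step 1: For a periodic sequence, every tail (a_m, a_(m+1), ...) contains all 3 period values infinitely often.
Step 2: Hence inf of every tail = min of the period values = min(7.44, 10.51, 5.11) = 5.11.
        liminf_n integral(f_n) = sup over m of (inf of tail from m) = 5.11.
Step 3: Similarly sup of every tail = max of the period values = 10.51.
        limsup_n integral(f_n) = 10.51.
Step 4: Fatou's lemma: integral(liminf_n f_n) <= liminf_n integral(f_n) = 5.11.
        So the integral of the pointwise liminf is at most 5.11.


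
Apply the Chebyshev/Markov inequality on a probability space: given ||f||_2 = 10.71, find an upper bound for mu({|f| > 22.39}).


Chebyshev/Markov inequality: mu(|f| > eps) <= (||f||_p / eps)^p
Step 1: ||f||_2 / eps = 10.71 / 22.39 = 0.478339
Step 2: Raise to power p = 2:
  (0.478339)^2 = 0.228808
Step 3: Therefore mu(|f| > 22.39) <= 0.228808


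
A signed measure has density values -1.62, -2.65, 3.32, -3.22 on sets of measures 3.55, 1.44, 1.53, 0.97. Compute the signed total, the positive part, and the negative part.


Step 1: Compute signed measure on each set:
  Set 1: -1.62 * 3.55 = -5.751
  Set 2: -2.65 * 1.44 = -3.816
  Set 3: 3.32 * 1.53 = 5.0796
  Set 4: -3.22 * 0.97 = -3.1234
Step 2: Total signed measure = (-5.751) + (-3.816) + (5.0796) + (-3.1234)
     = -7.6108
Step 3: Positive part mu+(X) = sum of positive contributions = 5.0796
Step 4: Negative part mu-(X) = |sum of negative contributions| = 12.6904


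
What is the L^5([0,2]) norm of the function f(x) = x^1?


Step 1: ||f||_5 = (integral_0^2 |x^1|^5 dx)^(1/5)
     = (integral_0^2 x^5 dx)^(1/5)
Step 2: integral_0^2 x^5 dx = [x^6/(6)] from 0 to 2 = 2^6/6
     = 64/6 = 10.666667
Step 3: ||f||_5 = (10.666667)^(1/5) = 1.605483


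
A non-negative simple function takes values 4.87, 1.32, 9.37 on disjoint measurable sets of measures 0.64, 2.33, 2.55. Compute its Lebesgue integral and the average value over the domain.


Step 1: Integral = sum(value_i * measure_i)
= 4.87*0.64 + 1.32*2.33 + 9.37*2.55
= 3.1168 + 3.0756 + 23.8935
= 30.0859
Step 2: Total measure of domain = 0.64 + 2.33 + 2.55 = 5.52
Step 3: Average value = 30.0859 / 5.52 = 5.450344


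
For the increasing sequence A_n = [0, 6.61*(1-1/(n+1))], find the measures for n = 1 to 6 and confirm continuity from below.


By continuity of measure from below: if A_n increases to A, then m(A_n) -> m(A).
Here A = [0, 6.61], so m(A) = 6.61
Step 1: a_1 = 6.61*(1 - 1/2) = 3.305, m(A_1) = 3.305
Step 2: a_2 = 6.61*(1 - 1/3) = 4.4067, m(A_2) = 4.4067
Step 3: a_3 = 6.61*(1 - 1/4) = 4.9575, m(A_3) = 4.9575
Step 4: a_4 = 6.61*(1 - 1/5) = 5.288, m(A_4) = 5.288
Step 5: a_5 = 6.61*(1 - 1/6) = 5.5083, m(A_5) = 5.5083
Step 6: a_6 = 6.61*(1 - 1/7) = 5.6657, m(A_6) = 5.6657
Limit: m(A_n) -> m([0,6.61]) = 6.61


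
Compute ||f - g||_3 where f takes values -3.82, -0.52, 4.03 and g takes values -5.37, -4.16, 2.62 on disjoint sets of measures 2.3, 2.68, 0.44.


Step 1: Compute differences f_i - g_i:
  -3.82 - -5.37 = 1.55
  -0.52 - -4.16 = 3.64
  4.03 - 2.62 = 1.41
Step 2: Compute |diff|^3 * measure for each set:
  |1.55|^3 * 2.3 = 3.723875 * 2.3 = 8.564913
  |3.64|^3 * 2.68 = 48.228544 * 2.68 = 129.252498
  |1.41|^3 * 0.44 = 2.803221 * 0.44 = 1.233417
Step 3: Sum = 139.050828
Step 4: ||f-g||_3 = (139.050828)^(1/3) = 5.180733


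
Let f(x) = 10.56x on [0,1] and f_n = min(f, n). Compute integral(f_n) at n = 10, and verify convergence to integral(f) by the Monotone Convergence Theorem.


f(x) = 10.56x on [0,1]; f_n(x) = min(10.56x, n). At n = 10:
Step 1: f(x) reaches 10 at x = 10/10.56 = 0.94697
Step 2: integral(f_10) = integral(10.56x, 0, 0.94697) + integral(10, 0.94697, 1)
       = 10.56*0.94697^2/2 + 10*(1 - 0.94697)
       = 4.734848 + 0.530303
       = 5.265152
Step 3: As n -> infinity, f_n increases to f, so by MCT integral(f_n) -> integral(f) = 10.56/2 = 5.28.
Convergence: integral(f_10) = 5.265152 -> 5.28 as n -> infinity


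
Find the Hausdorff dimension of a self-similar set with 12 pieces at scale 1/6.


For a self-similar set with N copies scaled by 1/r:
dim_H = log(N)/log(r) = log(12)/log(6)
= 2.484907/1.791759
= 1.386853


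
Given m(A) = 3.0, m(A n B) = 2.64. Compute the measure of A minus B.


m(A \ B) = m(A) - m(A n B)
= 3.0 - 2.64
= 0.36


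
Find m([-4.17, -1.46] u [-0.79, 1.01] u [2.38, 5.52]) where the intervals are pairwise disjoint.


For pairwise disjoint intervals, m(union) = sum of lengths.
= (-1.46 - -4.17) + (1.01 - -0.79) + (5.52 - 2.38)
= 2.71 + 1.8 + 3.14
= 7.65


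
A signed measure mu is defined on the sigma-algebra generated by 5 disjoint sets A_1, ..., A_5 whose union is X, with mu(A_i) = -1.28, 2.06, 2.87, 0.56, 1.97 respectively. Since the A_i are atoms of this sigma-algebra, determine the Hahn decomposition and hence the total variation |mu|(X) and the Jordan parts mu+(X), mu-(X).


Step 1: Every measurable set is a union of atoms (the cells / points), so a Hahn decomposition is
  obtained by grouping atoms by sign: P = union of atoms with mu > 0, N = union of the remaining atoms.
  Atoms in P (indices): 2, 3, 4, 5;  atoms in N (indices): 1
  Positive values: 2.06, 2.87, 0.56, 1.97
  Negative values: -1.28
Step 2: mu+(X) = mu(P) = sum of positive atom values = 7.46
Step 3: mu-(X) = -mu(N) = sum of |negative atom values| = 1.28
Step 4: |mu|(X) = mu+(X) + mu-(X) = 7.46 + 1.28 = 8.74


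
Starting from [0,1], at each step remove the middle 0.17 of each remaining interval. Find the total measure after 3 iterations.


Step 1: At each step, fraction remaining = 1 - 0.17 = 0.83
Step 2: After 3 steps, measure = (0.83)^3
Step 3: Computing the power step by step:
  After step 1: 0.83
  After step 2: 0.6889
  After step 3: 0.571787
Result = 0.571787


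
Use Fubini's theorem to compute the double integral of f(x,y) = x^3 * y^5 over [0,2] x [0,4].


By Fubini's theorem, the double integral factors as a product of single integrals:
Step 1: integral_0^2 x^3 dx = [x^4/4] from 0 to 2
     = 2^4/4 = 4
Step 2: integral_0^4 y^5 dy = [y^6/6] from 0 to 4
     = 4^6/6 = 682.666667
Step 3: Double integral = 4 * 682.666667 = 2730.666667


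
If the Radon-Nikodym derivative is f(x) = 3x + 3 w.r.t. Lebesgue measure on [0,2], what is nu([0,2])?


nu(A) = integral_A (dnu/dmu) dmu = integral_0^2 (3x + 3) dx
Step 1: Antiderivative F(x) = (3/2)x^2 + 3x
Step 2: F(2) = (3/2)*2^2 + 3*2 = 6 + 6 = 12
Step 3: F(0) = (3/2)*0^2 + 3*0 = 0.0 + 0 = 0.0
Step 4: nu([0,2]) = F(2) - F(0) = 12 - 0.0 = 12


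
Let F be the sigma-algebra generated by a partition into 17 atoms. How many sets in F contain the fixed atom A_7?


Each element of F is a union of some subset S of the 17 atoms.
The element contains A_7 iff A_7 is in S.
So we count subsets S of {A_1,...,A_17} with A_7 in S: choose freely among the other 16 atoms.
Count = 2^(17-1) = 2^16 = 65536.


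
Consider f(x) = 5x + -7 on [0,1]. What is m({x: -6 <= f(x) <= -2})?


f^(-1)([-6, -2]) = {x : -6 <= 5x + -7 <= -2}
Solving: (-6 - -7)/5 <= x <= (-2 - -7)/5
= [0.2, 1]
Intersecting with [0,1]: [0.2, 1]
Measure = 1 - 0.2 = 0.8


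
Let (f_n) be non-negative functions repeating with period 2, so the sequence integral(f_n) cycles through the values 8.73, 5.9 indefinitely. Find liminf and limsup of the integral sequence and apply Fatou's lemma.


The sequence (integral(f_n)) is periodic with period 2, repeating the values 8.73, 5.9 indefinitely.
Step 1: For a periodic sequence, every tail (a_m, a_(m+1), ...) contains all 2 period values infinitely often.
Step 2: Hence inf of every tail = min of the period values = min(8.73, 5.9) = 5.9.
        liminf_n integral(f_n) = sup over m of (inf of tail from m) = 5.9.
Step 3: Similarly sup of every tail = max of the period values = 8.73.
        limsup_n integral(f_n) = 8.73.
Step 4: Fatou's lemma: integral(liminf_n f_n) <= liminf_n integral(f_n) = 5.9.
        So the integral of the pointwise liminf is at most 5.9.


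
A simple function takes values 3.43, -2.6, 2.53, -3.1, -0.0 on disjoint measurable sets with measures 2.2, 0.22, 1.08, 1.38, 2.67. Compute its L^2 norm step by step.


Step 1: Compute |f_i|^2 for each value:
  |3.43|^2 = 11.7649
  |-2.6|^2 = 6.76
  |2.53|^2 = 6.4009
  |-3.1|^2 = 9.61
  |-0.0|^2 = 0.0
Step 2: Multiply by measures and sum:
  11.7649 * 2.2 = 25.88278
  6.76 * 0.22 = 1.4872
  6.4009 * 1.08 = 6.912972
  9.61 * 1.38 = 13.2618
  0.0 * 2.67 = 0.0
Sum = 25.88278 + 1.4872 + 6.912972 + 13.2618 + 0.0 = 47.544752
Step 3: Take the p-th root:
||f||_2 = (47.544752)^(1/2) = 6.89527


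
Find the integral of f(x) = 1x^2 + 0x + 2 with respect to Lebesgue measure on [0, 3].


The Lebesgue integral of a Riemann-integrable function agrees with the Riemann integral.
Antiderivative F(x) = (1/3)x^3 + (0/2)x^2 + 2x
F(3) = (1/3)*3^3 + (0/2)*3^2 + 2*3
     = (1/3)*27 + (0/2)*9 + 2*3
     = 9 + 0.0 + 6
     = 15
F(0) = 0.0
Integral = F(3) - F(0) = 15 - 0.0 = 15


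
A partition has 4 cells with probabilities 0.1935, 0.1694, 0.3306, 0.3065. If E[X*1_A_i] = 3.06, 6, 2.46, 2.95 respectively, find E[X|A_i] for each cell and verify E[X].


For each cell A_i: E[X|A_i] = E[X*1_A_i] / P(A_i)
Step 1: E[X|A_1] = 3.06 / 0.1935 = 15.813953
Step 2: E[X|A_2] = 6 / 0.1694 = 35.419126
Step 3: E[X|A_3] = 2.46 / 0.3306 = 7.441016
Step 4: E[X|A_4] = 2.95 / 0.3065 = 9.624796
Verification: E[X] = sum E[X*1_A_i] = 3.06 + 6 + 2.46 + 2.95 = 14.47


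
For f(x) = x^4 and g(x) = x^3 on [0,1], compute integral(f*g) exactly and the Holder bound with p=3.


Step 1: Exact integral of f*g = integral(x^7, 0, 1) = 1/8
     = 0.125
Step 2: Holder bound with p=3, q=1.5:
  ||f||_p = (integral x^12 dx)^(1/3) = (1/13)^(1/3) = 0.42529
  ||g||_q = (integral x^4.5 dx)^(1/1.5) = (1/5.5)^(1/1.5) = 0.320941
Step 3: Holder bound = ||f||_p * ||g||_q = 0.42529 * 0.320941 = 0.136493
Verification: 0.125 <= 0.136493 (Holder holds)


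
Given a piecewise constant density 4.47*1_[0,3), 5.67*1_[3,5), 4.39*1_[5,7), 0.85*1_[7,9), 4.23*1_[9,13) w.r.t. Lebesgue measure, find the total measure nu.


Integrate each piece of the Radon-Nikodym derivative:
Step 1: integral_0^3 4.47 dx = 4.47*(3-0) = 4.47*3 = 13.41
Step 2: integral_3^5 5.67 dx = 5.67*(5-3) = 5.67*2 = 11.34
Step 3: integral_5^7 4.39 dx = 4.39*(7-5) = 4.39*2 = 8.78
Step 4: integral_7^9 0.85 dx = 0.85*(9-7) = 0.85*2 = 1.7
Step 5: integral_9^13 4.23 dx = 4.23*(13-9) = 4.23*4 = 16.92
Total: 13.41 + 11.34 + 8.78 + 1.7 + 16.92 = 52.15


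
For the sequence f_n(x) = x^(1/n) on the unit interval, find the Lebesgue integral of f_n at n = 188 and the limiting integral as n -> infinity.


At n = 188: f_188(x) = x^(1/188).
Step 1: integral(x^(1/188), 0, 1) = [x^(1/188+1) / (1/188+1)] from 0 to 1
     = 1 / (1/188 + 1) = 1 / ((188+1)/188) = 188/(188+1)
     = 188/189 = 0.994709
Step 2: As n -> infinity, f_n(x) = x^(1/n) -> 1 for x in (0,1], and f_n is increasing in n.
By MCT, lim_n integral(f_n) = integral(lim_n f_n) = integral(1, 0, 1) = 1.
Step 3: Verify convergence: 188/189 = 0.994709 -> 1


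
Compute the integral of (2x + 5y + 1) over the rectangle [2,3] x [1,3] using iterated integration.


By Fubini, integrate in x first, then y.
Step 1: Fix y, integrate over x in [2,3]:
  integral(2x + 5y + 1, x=2..3)
  = 2*(3^2 - 2^2)/2 + (5y + 1)*(3 - 2)
  = 5 + (5y + 1)*1
  = 5 + 5y + 1
  = 6 + 5y
Step 2: Integrate over y in [1,3]:
  integral(6 + 5y, y=1..3)
  = 6*2 + 5*(3^2 - 1^2)/2
  = 12 + 20
  = 32


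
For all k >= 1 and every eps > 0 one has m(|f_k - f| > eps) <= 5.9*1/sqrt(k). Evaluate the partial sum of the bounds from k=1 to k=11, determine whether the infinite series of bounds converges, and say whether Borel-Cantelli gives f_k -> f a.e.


Step 1: List the terms 5.9*1/sqrt(k) for k = 1 to 11:
  k=1: 5.9
  k=2: 4.17193
  k=3: 3.406367
  k=4: 2.95
  k=5: 2.63856
  k=6: 2.408665
  k=7: 2.22999
  k=8: 2.085965
  k=9: 1.966667
  k=10: 1.865744
  k=11: 1.778917
Step 2: Partial sum = 5.9 + 4.17193 + 3.406367 + 2.95 + 2.63856 + 2.408665 + 2.22999 + 2.085965 + 1.966667 + 1.865744 + 1.778917
     = 31.402805
Step 3: The full series sum_(k>=1) 5.9*1/sqrt(k) diverges (p-series with p = 1/2 <= 1; a nonzero constant multiple of a divergent series diverges).
Step 4: The (first) Borel-Cantelli lemma requires a summable sequence of measures, so it does not apply here;
        from this bound alone no conclusion about a.e. convergence can be drawn (convergence in measure still
        gives an a.e.-convergent subsequence, but not a.e. convergence of the whole sequence).
Conclusion: series diverges; Borel-Cantelli is inconclusive about a.e. convergence of f_k.


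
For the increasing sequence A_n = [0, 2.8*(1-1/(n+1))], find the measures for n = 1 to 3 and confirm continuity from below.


By continuity of measure from below: if A_n increases to A, then m(A_n) -> m(A).
Here A = [0, 2.8], so m(A) = 2.8
Step 1: a_1 = 2.8*(1 - 1/2) = 1.4, m(A_1) = 1.4
Step 2: a_2 = 2.8*(1 - 1/3) = 1.8667, m(A_2) = 1.8667
Step 3: a_3 = 2.8*(1 - 1/4) = 2.1, m(A_3) = 2.1
Limit: m(A_n) -> m([0,2.8]) = 2.8


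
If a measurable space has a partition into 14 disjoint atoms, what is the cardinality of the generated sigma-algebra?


Each element of the sigma-algebra is a union of some subset of the 14 atoms.
The number of such subsets is 2^14 = 16384.


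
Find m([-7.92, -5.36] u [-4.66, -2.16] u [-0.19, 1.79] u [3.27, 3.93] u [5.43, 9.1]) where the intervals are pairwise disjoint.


For pairwise disjoint intervals, m(union) = sum of lengths.
= (-5.36 - -7.92) + (-2.16 - -4.66) + (1.79 - -0.19) + (3.93 - 3.27) + (9.1 - 5.43)
= 2.56 + 2.5 + 1.98 + 0.66 + 3.67
= 11.37


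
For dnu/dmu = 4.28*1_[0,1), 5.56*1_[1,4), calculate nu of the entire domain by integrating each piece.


Integrate each piece of the Radon-Nikodym derivative:
Step 1: integral_0^1 4.28 dx = 4.28*(1-0) = 4.28*1 = 4.28
Step 2: integral_1^4 5.56 dx = 5.56*(4-1) = 5.56*3 = 16.68
Total: 4.28 + 16.68 = 20.96


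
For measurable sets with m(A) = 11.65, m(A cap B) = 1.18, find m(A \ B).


m(A \ B) = m(A) - m(A n B)
= 11.65 - 1.18
= 10.47


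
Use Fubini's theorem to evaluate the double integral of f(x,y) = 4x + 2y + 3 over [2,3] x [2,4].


By Fubini, integrate in x first, then y.
Step 1: Fix y, integrate over x in [2,3]:
  integral(4x + 2y + 3, x=2..3)
  = 4*(3^2 - 2^2)/2 + (2y + 3)*(3 - 2)
  = 10 + (2y + 3)*1
  = 10 + 2y + 3
  = 13 + 2y
Step 2: Integrate over y in [2,4]:
  integral(13 + 2y, y=2..4)
  = 13*2 + 2*(4^2 - 2^2)/2
  = 26 + 12
  = 38


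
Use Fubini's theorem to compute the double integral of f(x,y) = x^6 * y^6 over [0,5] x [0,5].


By Fubini's theorem, the double integral factors as a product of single integrals:
Step 1: integral_0^5 x^6 dx = [x^7/7] from 0 to 5
     = 5^7/7 = 11160.714286
Step 2: integral_0^5 y^6 dy = [y^7/7] from 0 to 5
     = 5^7/7 = 11160.714286
Step 3: Double integral = 11160.714286 * 11160.714286 = 1.245615e+08


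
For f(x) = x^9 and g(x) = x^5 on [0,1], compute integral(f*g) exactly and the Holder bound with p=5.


Step 1: Exact integral of f*g = integral(x^14, 0, 1) = 1/15
     = 0.066667
Step 2: Holder bound with p=5, q=1.25:
  ||f||_p = (integral x^45 dx)^(1/5) = (1/46)^(1/5) = 0.464995
  ||g||_q = (integral x^6.25 dx)^(1/1.25) = (1/7.25)^(1/1.25) = 0.204989
Step 3: Holder bound = ||f||_p * ||g||_q = 0.464995 * 0.204989 = 0.095319
Verification: 0.066667 <= 0.095319 (Holder holds)


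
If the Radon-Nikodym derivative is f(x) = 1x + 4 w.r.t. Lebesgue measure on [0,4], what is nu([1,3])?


nu(A) = integral_A (dnu/dmu) dmu = integral_1^3 (1x + 4) dx
Step 1: Antiderivative F(x) = (1/2)x^2 + 4x
Step 2: F(3) = (1/2)*3^2 + 4*3 = 4.5 + 12 = 16.5
Step 3: F(1) = (1/2)*1^2 + 4*1 = 0.5 + 4 = 4.5
Step 4: nu([1,3]) = F(3) - F(1) = 16.5 - 4.5 = 12


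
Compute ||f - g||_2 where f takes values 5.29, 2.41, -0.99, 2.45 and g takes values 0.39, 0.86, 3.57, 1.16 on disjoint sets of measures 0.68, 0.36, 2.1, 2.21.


Step 1: Compute differences f_i - g_i:
  5.29 - 0.39 = 4.9
  2.41 - 0.86 = 1.55
  -0.99 - 3.57 = -4.56
  2.45 - 1.16 = 1.29
Step 2: Compute |diff|^2 * measure for each set:
  |4.9|^2 * 0.68 = 24.01 * 0.68 = 16.3268
  |1.55|^2 * 0.36 = 2.4025 * 0.36 = 0.8649
  |-4.56|^2 * 2.1 = 20.7936 * 2.1 = 43.66656
  |1.29|^2 * 2.21 = 1.6641 * 2.21 = 3.677661
Step 3: Sum = 64.535921
Step 4: ||f-g||_2 = (64.535921)^(1/2) = 8.033425


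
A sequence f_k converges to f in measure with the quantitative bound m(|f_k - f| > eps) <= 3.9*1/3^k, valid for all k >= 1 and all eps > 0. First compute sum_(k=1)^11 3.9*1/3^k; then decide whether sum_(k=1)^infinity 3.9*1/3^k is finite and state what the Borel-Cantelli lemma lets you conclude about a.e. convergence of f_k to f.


Step 1: List the terms 3.9*1/3^k for k = 1 to 11:
  k=1: 1.3
  k=2: 0.433333
  k=3: 0.144444
  k=4: 0.048148
  k=5: 0.016049
  k=6: 0.00535
  k=7: 0.001783
  k=8: 5.944216e-04
  k=9: 1.981405e-04
  k=10: 6.604684e-05
  k=11: 2.201561e-05
Step 2: Partial sum = 1.3 + 0.433333 + 0.144444 + 0.048148 + 0.016049 + 0.00535 + 0.001783 + 5.944216e-04 + 1.981405e-04 + 6.604684e-05 + 2.201561e-05
     = 1.949989
Step 3: The full series sum_(k>=1) 3.9*1/3^k converges (geometric series with ratio 1/3 < 1; a constant multiple of a convergent series converges).
Step 4: Fix eps > 0. Since sum_k m(|f_k - f| > eps) < infinity, the Borel-Cantelli lemma gives
        m(limsup_k {|f_k - f| > eps}) = 0, i.e. for a.e. x, |f_k(x) - f(x)| <= eps for all large k.
        Applying this with eps = 1/j for j = 1, 2, ... and intersecting the countably many full-measure sets,
        for a.e. x we get limsup_k |f_k(x) - f(x)| <= 1/j for every j, hence f_k -> f almost everywhere.
Conclusion: series converges; Borel-Cantelli yields f_k -> f a.e.


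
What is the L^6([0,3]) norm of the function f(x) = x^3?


Step 1: ||f||_6 = (integral_0^3 |x^3|^6 dx)^(1/6)
     = (integral_0^3 x^18 dx)^(1/6)
Step 2: integral_0^3 x^18 dx = [x^19/(19)] from 0 to 3 = 3^19/19
     = 1162261467/19 = 6.117166e+07
Step 3: ||f||_6 = (6.117166e+07)^(1/6) = 19.849902


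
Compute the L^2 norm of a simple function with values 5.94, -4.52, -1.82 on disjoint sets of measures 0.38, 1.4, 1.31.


Step 1: Compute |f_i|^2 for each value:
  |5.94|^2 = 35.2836
  |-4.52|^2 = 20.4304
  |-1.82|^2 = 3.3124
Step 2: Multiply by measures and sum:
  35.2836 * 0.38 = 13.407768
  20.4304 * 1.4 = 28.60256
  3.3124 * 1.31 = 4.339244
Sum = 13.407768 + 28.60256 + 4.339244 = 46.349572
Step 3: Take the p-th root:
||f||_2 = (46.349572)^(1/2) = 6.808052


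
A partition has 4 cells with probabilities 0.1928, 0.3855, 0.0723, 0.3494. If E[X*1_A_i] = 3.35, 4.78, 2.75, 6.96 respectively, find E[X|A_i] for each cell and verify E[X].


For each cell A_i: E[X|A_i] = E[X*1_A_i] / P(A_i)
Step 1: E[X|A_1] = 3.35 / 0.1928 = 17.375519
Step 2: E[X|A_2] = 4.78 / 0.3855 = 12.399481
Step 3: E[X|A_3] = 2.75 / 0.0723 = 38.035961
Step 4: E[X|A_4] = 6.96 / 0.3494 = 19.919863
Verification: E[X] = sum E[X*1_A_i] = 3.35 + 4.78 + 2.75 + 6.96 = 17.84


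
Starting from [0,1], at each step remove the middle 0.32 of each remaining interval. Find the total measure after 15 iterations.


Step 1: At each step, fraction remaining = 1 - 0.32 = 0.68
Step 2: After 15 steps, measure = (0.68)^15
Result = 0.003074


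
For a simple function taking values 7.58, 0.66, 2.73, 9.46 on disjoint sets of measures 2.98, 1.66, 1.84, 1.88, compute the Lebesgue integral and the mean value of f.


Step 1: Integral = sum(value_i * measure_i)
= 7.58*2.98 + 0.66*1.66 + 2.73*1.84 + 9.46*1.88
= 22.5884 + 1.0956 + 5.0232 + 17.7848
= 46.492
Step 2: Total measure of domain = 2.98 + 1.66 + 1.84 + 1.88 = 8.36
Step 3: Average value = 46.492 / 8.36 = 5.561244


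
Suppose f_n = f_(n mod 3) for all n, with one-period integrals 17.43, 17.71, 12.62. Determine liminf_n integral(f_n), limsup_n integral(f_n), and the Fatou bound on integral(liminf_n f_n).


The sequence (integral(f_n)) is periodic with period 3, repeating the values 17.43, 17.71, 12.62 indefinitely.
Step 1: For a periodic sequence, every tail (a_m, a_(m+1), ...) contains all 3 period values infinitely often.
Step 2: Hence inf of every tail = min of the period values = min(17.43, 17.71, 12.62) = 12.62.
        liminf_n integral(f_n) = sup over m of (inf of tail from m) = 12.62.
Step 3: Similarly sup of every tail = max of the period values = 17.71.
        limsup_n integral(f_n) = 17.71.
Step 4: Fatou's lemma: integral(liminf_n f_n) <= liminf_n integral(f_n) = 12.62.
        So the integral of the pointwise liminf is at most 12.62.


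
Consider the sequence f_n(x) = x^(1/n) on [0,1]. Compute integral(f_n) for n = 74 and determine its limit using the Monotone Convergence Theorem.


At n = 74: f_74(x) = x^(1/74).
Step 1: integral(x^(1/74), 0, 1) = [x^(1/74+1) / (1/74+1)] from 0 to 1
     = 1 / (1/74 + 1) = 1 / ((74+1)/74) = 74/(74+1)
     = 74/75 = 0.986667
Step 2: As n -> infinity, f_n(x) = x^(1/n) -> 1 for x in (0,1], and f_n is increasing in n.
By MCT, lim_n integral(f_n) = integral(lim_n f_n) = integral(1, 0, 1) = 1.
Step 3: Verify convergence: 74/75 = 0.986667 -> 1


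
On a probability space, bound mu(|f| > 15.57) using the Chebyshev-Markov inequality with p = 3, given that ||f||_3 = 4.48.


Chebyshev/Markov inequality: mu(|f| > eps) <= (||f||_p / eps)^p
Step 1: ||f||_3 / eps = 4.48 / 15.57 = 0.287733
Step 2: Raise to power p = 3:
  (0.287733)^3 = 0.023821
Step 3: Therefore mu(|f| > 15.57) <= 0.023821


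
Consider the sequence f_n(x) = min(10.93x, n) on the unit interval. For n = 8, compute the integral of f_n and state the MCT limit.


f(x) = 10.93x on [0,1]; f_n(x) = min(10.93x, n). At n = 8:
Step 1: f(x) reaches 8 at x = 8/10.93 = 0.73193
Step 2: integral(f_8) = integral(10.93x, 0, 0.73193) + integral(8, 0.73193, 1)
       = 10.93*0.73193^2/2 + 8*(1 - 0.73193)
       = 2.927722 + 2.144556
       = 5.072278
Step 3: As n -> infinity, f_n increases to f, so by MCT integral(f_n) -> integral(f) = 10.93/2 = 5.465.
Convergence: integral(f_8) = 5.072278 -> 5.465 as n -> infinity


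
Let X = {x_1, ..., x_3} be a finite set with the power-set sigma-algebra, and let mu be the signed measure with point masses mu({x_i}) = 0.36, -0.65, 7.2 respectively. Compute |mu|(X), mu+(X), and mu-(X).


Step 1: Every measurable set is a union of atoms (the cells / points), so a Hahn decomposition is
  obtained by grouping atoms by sign: P = union of atoms with mu > 0, N = union of the remaining atoms.
  Atoms in P (indices): 1, 3;  atoms in N (indices): 2
  Positive values: 0.36, 7.2
  Negative values: -0.65
Step 2: mu+(X) = mu(P) = sum of positive atom values = 7.56
Step 3: mu-(X) = -mu(N) = sum of |negative atom values| = 0.65
Step 4: |mu|(X) = mu+(X) + mu-(X) = 7.56 + 0.65 = 8.21


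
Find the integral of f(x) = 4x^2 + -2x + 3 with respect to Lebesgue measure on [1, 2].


The Lebesgue integral of a Riemann-integrable function agrees with the Riemann integral.
Antiderivative F(x) = (4/3)x^3 + (-2/2)x^2 + 3x
F(2) = (4/3)*2^3 + (-2/2)*2^2 + 3*2
     = (4/3)*8 + (-2/2)*4 + 3*2
     = 10.666667 + -4 + 6
     = 12.666667
F(1) = 3.333333
Integral = F(2) - F(1) = 12.666667 - 3.333333 = 9.333333


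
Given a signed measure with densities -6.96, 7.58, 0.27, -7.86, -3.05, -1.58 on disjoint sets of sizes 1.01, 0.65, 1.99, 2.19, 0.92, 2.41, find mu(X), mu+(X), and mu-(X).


Step 1: Compute signed measure on each set:
  Set 1: -6.96 * 1.01 = -7.0296
  Set 2: 7.58 * 0.65 = 4.927
  Set 3: 0.27 * 1.99 = 0.5373
  Set 4: -7.86 * 2.19 = -17.2134
  Set 5: -3.05 * 0.92 = -2.806
  Set 6: -1.58 * 2.41 = -3.8078
Step 2: Total signed measure = (-7.0296) + (4.927) + (0.5373) + (-17.2134) + (-2.806) + (-3.8078)
     = -25.3925
Step 3: Positive part mu+(X) = sum of positive contributions = 5.4643
Step 4: Negative part mu-(X) = |sum of negative contributions| = 30.8568


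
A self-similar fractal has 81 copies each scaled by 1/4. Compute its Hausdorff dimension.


For a self-similar set with N copies scaled by 1/r:
dim_H = log(N)/log(r) = log(81)/log(4)
= 4.394449/1.386294
= 3.169925


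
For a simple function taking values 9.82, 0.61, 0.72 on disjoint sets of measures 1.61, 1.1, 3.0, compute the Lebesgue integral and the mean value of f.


Step 1: Integral = sum(value_i * measure_i)
= 9.82*1.61 + 0.61*1.1 + 0.72*3.0
= 15.8102 + 0.671 + 2.16
= 18.6412
Step 2: Total measure of domain = 1.61 + 1.1 + 3.0 = 5.71
Step 3: Average value = 18.6412 / 5.71 = 3.264658


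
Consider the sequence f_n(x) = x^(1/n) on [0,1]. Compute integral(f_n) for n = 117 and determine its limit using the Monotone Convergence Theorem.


At n = 117: f_117(x) = x^(1/117).
Step 1: integral(x^(1/117), 0, 1) = [x^(1/117+1) / (1/117+1)] from 0 to 1
     = 1 / (1/117 + 1) = 1 / ((117+1)/117) = 117/(117+1)
     = 117/118 = 0.991525
Step 2: As n -> infinity, f_n(x) = x^(1/n) -> 1 for x in (0,1], and f_n is increasing in n.
By MCT, lim_n integral(f_n) = integral(lim_n f_n) = integral(1, 0, 1) = 1.
Step 3: Verify convergence: 117/118 = 0.991525 -> 1


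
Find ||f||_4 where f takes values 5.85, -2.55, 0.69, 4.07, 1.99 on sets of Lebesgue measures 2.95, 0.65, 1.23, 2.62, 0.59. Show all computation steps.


Step 1: Compute |f_i|^4 for each value:
  |5.85|^4 = 1171.179506
  |-2.55|^4 = 42.282506
  |0.69|^4 = 0.226671
  |4.07|^4 = 274.395912
  |1.99|^4 = 15.682392
Step 2: Multiply by measures and sum:
  1171.179506 * 2.95 = 3454.979543
  42.282506 * 0.65 = 27.483629
  0.226671 * 1.23 = 0.278806
  274.395912 * 2.62 = 718.917289
  15.682392 * 0.59 = 9.252611
Sum = 3454.979543 + 27.483629 + 0.278806 + 718.917289 + 9.252611 = 4210.911879
Step 3: Take the p-th root:
||f||_4 = (4210.911879)^(1/4) = 8.055528


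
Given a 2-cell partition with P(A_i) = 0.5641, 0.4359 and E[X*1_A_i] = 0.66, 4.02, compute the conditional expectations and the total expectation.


For each cell A_i: E[X|A_i] = E[X*1_A_i] / P(A_i)
Step 1: E[X|A_1] = 0.66 / 0.5641 = 1.170005
Step 2: E[X|A_2] = 4.02 / 0.4359 = 9.222299
Verification: E[X] = sum E[X*1_A_i] = 0.66 + 4.02 = 4.68


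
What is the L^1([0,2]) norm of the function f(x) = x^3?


Step 1: ||f||_1 = (integral_0^2 |x^3|^1 dx)^(1/1)
     = (integral_0^2 x^3 dx)^(1/1)
Step 2: integral_0^2 x^3 dx = [x^4/(4)] from 0 to 2 = 2^4/4
     = 16/4 = 4
Step 3: ||f||_1 = (4)^(1/1) = 4


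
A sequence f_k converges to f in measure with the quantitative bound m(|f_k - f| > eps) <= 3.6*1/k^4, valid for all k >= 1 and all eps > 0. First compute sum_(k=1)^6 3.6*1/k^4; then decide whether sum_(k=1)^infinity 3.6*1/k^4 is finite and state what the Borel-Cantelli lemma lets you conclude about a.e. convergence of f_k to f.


Step 1: List the terms 3.6*1/k^4 for k = 1 to 6:
  k=1: 3.6
  k=2: 0.225
  k=3: 0.044444
  k=4: 0.014063
  k=5: 0.00576
  k=6: 0.002778
Step 2: Partial sum = 3.6 + 0.225 + 0.044444 + 0.014063 + 0.00576 + 0.002778
     = 3.892045
Step 3: The full series sum_(k>=1) 3.6*1/k^4 converges (p-series with p = 4 > 1; a constant multiple of a convergent series converges).
Step 4: Fix eps > 0. Since sum_k m(|f_k - f| > eps) < infinity, the Borel-Cantelli lemma gives
        m(limsup_k {|f_k - f| > eps}) = 0, i.e. for a.e. x, |f_k(x) - f(x)| <= eps for all large k.
        Applying this with eps = 1/j for j = 1, 2, ... and intersecting the countably many full-measure sets,
        for a.e. x we get limsup_k |f_k(x) - f(x)| <= 1/j for every j, hence f_k -> f almost everywhere.
Conclusion: series converges; Borel-Cantelli yields f_k -> f a.e.


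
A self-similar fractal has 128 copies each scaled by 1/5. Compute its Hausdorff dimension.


For a self-similar set with N copies scaled by 1/r:
dim_H = log(N)/log(r) = log(128)/log(5)
= 4.85203/1.609438
= 3.014736


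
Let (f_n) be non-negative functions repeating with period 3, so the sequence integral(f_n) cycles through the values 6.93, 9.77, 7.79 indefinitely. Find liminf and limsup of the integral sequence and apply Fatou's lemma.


The sequence (integral(f_n)) is periodic with period 3, repeating the values 6.93, 9.77, 7.79 indefinitely.
Step 1: For a periodic sequence, every tail (a_m, a_(m+1), ...) contains all 3 period values infinitely often.
Step 2: Hence inf of every tail = min of the period values = min(6.93, 9.77, 7.79) = 6.93.
        liminf_n integral(f_n) = sup over m of (inf of tail from m) = 6.93.
Step 3: Similarly sup of every tail = max of the period values = 9.77.
        limsup_n integral(f_n) = 9.77.
Step 4: Fatou's lemma: integral(liminf_n f_n) <= liminf_n integral(f_n) = 6.93.
        So the integral of the pointwise liminf is at most 6.93.


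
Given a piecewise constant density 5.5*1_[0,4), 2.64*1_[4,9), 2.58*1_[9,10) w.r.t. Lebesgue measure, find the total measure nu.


Integrate each piece of the Radon-Nikodym derivative:
Step 1: integral_0^4 5.5 dx = 5.5*(4-0) = 5.5*4 = 22
Step 2: integral_4^9 2.64 dx = 2.64*(9-4) = 2.64*5 = 13.2
Step 3: integral_9^10 2.58 dx = 2.58*(10-9) = 2.58*1 = 2.58
Total: 22 + 13.2 + 2.58 = 37.78


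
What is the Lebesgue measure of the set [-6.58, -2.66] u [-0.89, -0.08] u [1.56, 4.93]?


For pairwise disjoint intervals, m(union) = sum of lengths.
= (-2.66 - -6.58) + (-0.08 - -0.89) + (4.93 - 1.56)
= 3.92 + 0.81 + 3.37
= 8.1


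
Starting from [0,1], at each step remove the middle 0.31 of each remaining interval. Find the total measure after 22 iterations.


Step 1: At each step, fraction remaining = 1 - 0.31 = 0.69
Step 2: After 22 steps, measure = (0.69)^22
Result = 2.848918e-04


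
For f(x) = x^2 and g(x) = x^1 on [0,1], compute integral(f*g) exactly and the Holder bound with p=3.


Step 1: Exact integral of f*g = integral(x^3, 0, 1) = 1/4
     = 0.25
Step 2: Holder bound with p=3, q=1.5:
  ||f||_p = (integral x^6 dx)^(1/3) = (1/7)^(1/3) = 0.522758
  ||g||_q = (integral x^1.5 dx)^(1/1.5) = (1/2.5)^(1/1.5) = 0.542884
Step 3: Holder bound = ||f||_p * ||g||_q = 0.522758 * 0.542884 = 0.283797
Verification: 0.25 <= 0.283797 (Holder holds)


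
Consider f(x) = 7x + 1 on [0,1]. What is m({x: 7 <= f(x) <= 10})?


f^(-1)([7, 10]) = {x : 7 <= 7x + 1 <= 10}
Solving: (7 - 1)/7 <= x <= (10 - 1)/7
= [0.857143, 1.285714]
Intersecting with [0,1]: [0.857143, 1]
Measure = 1 - 0.857143 = 0.142857


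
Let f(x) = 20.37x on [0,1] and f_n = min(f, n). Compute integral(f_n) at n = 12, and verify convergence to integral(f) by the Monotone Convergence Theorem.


f(x) = 20.37x on [0,1]; f_n(x) = min(20.37x, n). At n = 12:
Step 1: f(x) reaches 12 at x = 12/20.37 = 0.589102
Step 2: integral(f_12) = integral(20.37x, 0, 0.589102) + integral(12, 0.589102, 1)
       = 20.37*0.589102^2/2 + 12*(1 - 0.589102)
       = 3.53461 + 4.930781
       = 8.46539
Step 3: As n -> infinity, f_n increases to f, so by MCT integral(f_n) -> integral(f) = 20.37/2 = 10.185.
Convergence: integral(f_12) = 8.46539 -> 10.185 as n -> infinity


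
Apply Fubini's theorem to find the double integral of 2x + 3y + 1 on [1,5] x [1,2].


By Fubini, integrate in x first, then y.
Step 1: Fix y, integrate over x in [1,5]:
  integral(2x + 3y + 1, x=1..5)
  = 2*(5^2 - 1^2)/2 + (3y + 1)*(5 - 1)
  = 24 + (3y + 1)*4
  = 24 + 12y + 4
  = 28 + 12y
Step 2: Integrate over y in [1,2]:
  integral(28 + 12y, y=1..2)
  = 28*1 + 12*(2^2 - 1^2)/2
  = 28 + 18
  = 46


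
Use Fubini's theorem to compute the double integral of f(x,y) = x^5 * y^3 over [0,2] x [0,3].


By Fubini's theorem, the double integral factors as a product of single integrals:
Step 1: integral_0^2 x^5 dx = [x^6/6] from 0 to 2
     = 2^6/6 = 10.666667
Step 2: integral_0^3 y^3 dy = [y^4/4] from 0 to 3
     = 3^4/4 = 20.25
Step 3: Double integral = 10.666667 * 20.25 = 216


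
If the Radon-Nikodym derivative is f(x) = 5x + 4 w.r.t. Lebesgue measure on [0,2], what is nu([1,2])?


nu(A) = integral_A (dnu/dmu) dmu = integral_1^2 (5x + 4) dx
Step 1: Antiderivative F(x) = (5/2)x^2 + 4x
Step 2: F(2) = (5/2)*2^2 + 4*2 = 10 + 8 = 18
Step 3: F(1) = (5/2)*1^2 + 4*1 = 2.5 + 4 = 6.5
Step 4: nu([1,2]) = F(2) - F(1) = 18 - 6.5 = 11.5


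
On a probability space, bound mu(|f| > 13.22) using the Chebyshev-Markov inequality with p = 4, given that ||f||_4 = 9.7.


Chebyshev/Markov inequality: mu(|f| > eps) <= (||f||_p / eps)^p
Step 1: ||f||_4 / eps = 9.7 / 13.22 = 0.733737
Step 2: Raise to power p = 4:
  (0.733737)^4 = 0.289842
Step 3: Therefore mu(|f| > 13.22) <= 0.289842


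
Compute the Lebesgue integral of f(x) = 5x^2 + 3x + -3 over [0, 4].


The Lebesgue integral of a Riemann-integrable function agrees with the Riemann integral.
Antiderivative F(x) = (5/3)x^3 + (3/2)x^2 + -3x
F(4) = (5/3)*4^3 + (3/2)*4^2 + -3*4
     = (5/3)*64 + (3/2)*16 + -3*4
     = 106.666667 + 24 + -12
     = 118.666667
F(0) = 0.0
Integral = F(4) - F(0) = 118.666667 - 0.0 = 118.666667


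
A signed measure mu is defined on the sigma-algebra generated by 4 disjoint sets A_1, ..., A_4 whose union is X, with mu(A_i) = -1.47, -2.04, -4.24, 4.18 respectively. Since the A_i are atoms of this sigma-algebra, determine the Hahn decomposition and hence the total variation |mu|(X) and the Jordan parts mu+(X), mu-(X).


Step 1: Every measurable set is a union of atoms (the cells / points), so a Hahn decomposition is
  obtained by grouping atoms by sign: P = union of atoms with mu > 0, N = union of the remaining atoms.
  Atoms in P (indices): 4;  atoms in N (indices): 1, 2, 3
  Positive values: 4.18
  Negative values: -1.47, -2.04, -4.24
Step 2: mu+(X) = mu(P) = sum of positive atom values = 4.18
Step 3: mu-(X) = -mu(N) = sum of |negative atom values| = 7.75
Step 4: |mu|(X) = mu+(X) + mu-(X) = 4.18 + 7.75 = 11.93


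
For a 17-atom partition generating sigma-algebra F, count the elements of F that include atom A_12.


Each element of F is a union of some subset S of the 17 atoms.
The element contains A_12 iff A_12 is in S.
So we count subsets S of {A_1,...,A_17} with A_12 in S: choose freely among the other 16 atoms.
Count = 2^(17-1) = 2^16 = 65536.


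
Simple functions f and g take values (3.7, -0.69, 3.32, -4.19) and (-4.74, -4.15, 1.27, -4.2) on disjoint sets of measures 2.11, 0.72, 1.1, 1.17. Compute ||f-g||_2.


Step 1: Compute differences f_i - g_i:
  3.7 - -4.74 = 8.44
  -0.69 - -4.15 = 3.46
  3.32 - 1.27 = 2.05
  -4.19 - -4.2 = 0.01
Step 2: Compute |diff|^2 * measure for each set:
  |8.44|^2 * 2.11 = 71.2336 * 2.11 = 150.302896
  |3.46|^2 * 0.72 = 11.9716 * 0.72 = 8.619552
  |2.05|^2 * 1.1 = 4.2025 * 1.1 = 4.62275
  |0.01|^2 * 1.17 = 1.000000e-04 * 1.17 = 1.170000e-04
Step 3: Sum = 163.545315
Step 4: ||f-g||_2 = (163.545315)^(1/2) = 12.788484
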